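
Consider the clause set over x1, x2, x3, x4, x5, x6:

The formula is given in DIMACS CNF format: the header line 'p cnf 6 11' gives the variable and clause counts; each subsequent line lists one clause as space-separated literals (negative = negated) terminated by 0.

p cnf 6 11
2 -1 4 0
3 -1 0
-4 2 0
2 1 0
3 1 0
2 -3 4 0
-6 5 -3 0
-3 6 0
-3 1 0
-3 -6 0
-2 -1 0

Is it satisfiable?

No

Try x3 = True.
(x6) alone gives x6 = True.
That conflicts with the unit clause (¬x6).
Backtrack on x3: now try x3 = False.
(¬x1) alone gives x1 = False.
That conflicts with the unit clause (x1).
Either choice for x3 ends in contradiction.
No assignment satisfies every clause.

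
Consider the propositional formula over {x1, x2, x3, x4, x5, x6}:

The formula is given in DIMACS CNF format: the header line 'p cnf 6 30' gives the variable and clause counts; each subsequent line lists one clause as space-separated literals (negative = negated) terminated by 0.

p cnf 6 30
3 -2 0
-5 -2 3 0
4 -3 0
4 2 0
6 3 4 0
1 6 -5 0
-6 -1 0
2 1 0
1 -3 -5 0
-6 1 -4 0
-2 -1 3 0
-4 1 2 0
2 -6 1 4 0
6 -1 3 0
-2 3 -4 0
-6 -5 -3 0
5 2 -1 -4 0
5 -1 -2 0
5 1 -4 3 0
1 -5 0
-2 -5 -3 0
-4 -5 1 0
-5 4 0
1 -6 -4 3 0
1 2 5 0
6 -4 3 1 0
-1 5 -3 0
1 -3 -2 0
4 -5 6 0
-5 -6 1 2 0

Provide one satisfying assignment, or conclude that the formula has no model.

Branch on x3: set x3 = True.
(x4) alone gives x4 = True.
Branch on x6: set x6 = False.
Branch on x1: set x1 = True.
(x5) alone gives x5 = True.
(¬x2) alone gives x2 = False.
This assignment satisfies each clause.

x1 ↦ True,  x2 ↦ False,  x3 ↦ True,  x4 ↦ True,  x5 ↦ True,  x6 ↦ False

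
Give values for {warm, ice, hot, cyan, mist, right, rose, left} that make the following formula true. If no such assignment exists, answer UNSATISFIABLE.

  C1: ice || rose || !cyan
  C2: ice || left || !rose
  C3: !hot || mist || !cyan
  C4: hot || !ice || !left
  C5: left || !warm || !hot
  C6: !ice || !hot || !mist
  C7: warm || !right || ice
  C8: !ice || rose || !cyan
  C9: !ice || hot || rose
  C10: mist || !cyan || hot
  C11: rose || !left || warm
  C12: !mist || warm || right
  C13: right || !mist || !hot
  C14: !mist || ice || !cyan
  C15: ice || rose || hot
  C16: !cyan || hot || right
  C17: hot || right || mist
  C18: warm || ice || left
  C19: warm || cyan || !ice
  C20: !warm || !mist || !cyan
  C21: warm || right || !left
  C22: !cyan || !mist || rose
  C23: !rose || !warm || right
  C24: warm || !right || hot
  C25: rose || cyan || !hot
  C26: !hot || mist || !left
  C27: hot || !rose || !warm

Case ice = false:
Case rose = true:
(left) alone gives left = true.
Case warm = true:
(right) alone gives right = true.
(hot) alone gives hot = true.
(mist) alone gives mist = true.
(!cyan) alone gives cyan = false.
All clauses are satisfied.

warm ↦ true; ice ↦ false; hot ↦ true; cyan ↦ false; mist ↦ true; right ↦ true; rose ↦ true; left ↦ true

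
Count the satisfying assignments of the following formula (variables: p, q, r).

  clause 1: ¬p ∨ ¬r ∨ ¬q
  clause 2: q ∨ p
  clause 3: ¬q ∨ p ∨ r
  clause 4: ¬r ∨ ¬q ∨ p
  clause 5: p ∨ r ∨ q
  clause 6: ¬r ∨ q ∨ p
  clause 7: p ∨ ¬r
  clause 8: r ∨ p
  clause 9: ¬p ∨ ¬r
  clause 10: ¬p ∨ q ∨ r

1

There are 2^3 = 8 truth assignments over (p, q, r).
Check each against the 10 clauses (columns in the order p, q, r):
  F F F  ✗ fails (q ∨ p)
  F F T  ✗ fails (q ∨ p)
  F T F  ✗ fails (¬q ∨ p ∨ r)
  F T T  ✗ fails (¬r ∨ ¬q ∨ p)
  T F F  ✗ fails (¬p ∨ q ∨ r)
  T F T  ✗ fails (¬p ∨ ¬r)
  T T F  ✓ satisfies all
  T T T  ✗ fails (¬p ∨ ¬r ∨ ¬q)
1 of the 8 rows is a model.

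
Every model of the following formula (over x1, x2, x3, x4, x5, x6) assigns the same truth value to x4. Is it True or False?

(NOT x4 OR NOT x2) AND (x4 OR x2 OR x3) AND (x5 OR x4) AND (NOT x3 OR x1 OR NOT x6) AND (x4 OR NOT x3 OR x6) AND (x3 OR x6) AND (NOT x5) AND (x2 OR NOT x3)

True

Suppose x4 = false.
(x5) alone gives x5 = true.
But (NOT x5) is also a unit clause — contradiction.
So every satisfying assignment has x4 = True.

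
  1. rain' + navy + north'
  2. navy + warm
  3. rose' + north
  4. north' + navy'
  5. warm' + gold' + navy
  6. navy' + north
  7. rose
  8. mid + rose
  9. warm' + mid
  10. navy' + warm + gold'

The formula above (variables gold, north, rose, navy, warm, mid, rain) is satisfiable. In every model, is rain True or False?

Suppose rain = 1.
From the singleton clause (rose), rose = 1.
From the singleton clause (north), north = 1.
From the singleton clause (navy), navy = 1.
Now (navy') is unsatisfied and unit — conflict.
So every satisfying assignment has rain = False.

False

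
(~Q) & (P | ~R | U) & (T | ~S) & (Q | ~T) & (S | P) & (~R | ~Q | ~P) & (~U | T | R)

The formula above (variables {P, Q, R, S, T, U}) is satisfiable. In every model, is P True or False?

True

Suppose P = 0.
From the singleton clause (~Q), Q = 0.
From the singleton clause (~T), T = 0.
From the singleton clause (~S), S = 0.
Now (S) is unsatisfied and unit — conflict.
So every satisfying assignment has P = True.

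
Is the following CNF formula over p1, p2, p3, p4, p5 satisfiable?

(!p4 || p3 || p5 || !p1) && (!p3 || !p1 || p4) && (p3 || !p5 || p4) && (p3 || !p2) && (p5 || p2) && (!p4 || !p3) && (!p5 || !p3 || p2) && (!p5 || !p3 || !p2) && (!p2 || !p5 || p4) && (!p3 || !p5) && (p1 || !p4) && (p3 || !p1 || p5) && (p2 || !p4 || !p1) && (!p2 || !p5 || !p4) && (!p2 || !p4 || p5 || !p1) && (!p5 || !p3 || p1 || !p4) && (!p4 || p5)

Suppose p3 = true.
(!p4) alone gives p4 = false.
(!p1) alone gives p1 = false.
(!p5) alone gives p5 = false.
(p2) alone gives p2 = true.
This assignment satisfies each clause.
A satisfying assignment: p1: false,  p2: true,  p3: true,  p4: false,  p5: false.

Yes, satisfiable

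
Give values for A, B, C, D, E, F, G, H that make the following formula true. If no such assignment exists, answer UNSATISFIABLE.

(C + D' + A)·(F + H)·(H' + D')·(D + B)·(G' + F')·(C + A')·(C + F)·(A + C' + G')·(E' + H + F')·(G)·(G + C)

Unit clause (G) forces G = 1.
Unit clause (F') forces F = 0.
Unit clause (H) forces H = 1.
Unit clause (D') forces D = 0.
Unit clause (B) forces B = 1.
Unit clause (C) forces C = 1.
Unit clause (A) forces A = 1.
All clauses hold; E can take either value.

A: 1, B: 1, C: 1, D: 0, E: 0, F: 0, G: 1, H: 1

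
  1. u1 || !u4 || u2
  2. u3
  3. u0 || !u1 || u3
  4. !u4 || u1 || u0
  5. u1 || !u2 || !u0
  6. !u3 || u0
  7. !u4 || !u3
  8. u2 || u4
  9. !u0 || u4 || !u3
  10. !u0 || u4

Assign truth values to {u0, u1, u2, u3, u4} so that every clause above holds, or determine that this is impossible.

(u3) alone gives u3 = true.
(u0) alone gives u0 = true.
(!u4) alone gives u4 = false.
That conflicts with the unit clause (u4).

UNSATISFIABLE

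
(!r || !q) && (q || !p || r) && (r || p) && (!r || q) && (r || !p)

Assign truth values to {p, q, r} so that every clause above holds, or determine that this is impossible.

UNSATISFIABLE

Try r = false.
From the singleton clause (p), p = true.
Now (!p) is unsatisfied and unit — conflict.
Backtrack on r: now try r = true.
From the singleton clause (!q), q = false.
Now (q) is unsatisfied and unit — conflict.
Both values of r lead to a conflict.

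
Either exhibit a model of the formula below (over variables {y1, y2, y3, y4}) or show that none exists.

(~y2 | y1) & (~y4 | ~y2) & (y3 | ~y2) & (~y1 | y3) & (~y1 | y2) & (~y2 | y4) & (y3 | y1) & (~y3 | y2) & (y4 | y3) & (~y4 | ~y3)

UNSATISFIABLE

Try y2 = 0.
From the singleton clause (~y1), y1 = 0.
From the singleton clause (y3), y3 = 1.
But (~y3) is also a unit clause — contradiction.
Undo y2 and try y2 = 1.
From the singleton clause (y1), y1 = 1.
From the singleton clause (~y4), y4 = 0.
But (y4) is also a unit clause — contradiction.
Neither y2 = 1 nor y2 = 0 works.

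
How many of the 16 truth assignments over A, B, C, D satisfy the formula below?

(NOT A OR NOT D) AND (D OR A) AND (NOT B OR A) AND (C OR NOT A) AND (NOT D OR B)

There are 2^4 = 16 truth assignments over (A, B, C, D).
Split on B. With B = true, the clauses containing B are satisfied and NOT B drops from the rest; 1 of the 2^3 = 8 assignments to the other variables satisfy what remains.
With B = false, by the same count on the reduced clause set, 1 assignment works.
Total: 1 + 1 = 2.

2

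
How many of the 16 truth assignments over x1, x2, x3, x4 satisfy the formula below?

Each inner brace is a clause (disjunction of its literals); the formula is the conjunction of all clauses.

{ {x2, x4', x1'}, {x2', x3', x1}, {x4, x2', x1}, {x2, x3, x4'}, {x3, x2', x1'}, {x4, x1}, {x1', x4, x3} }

5

There are 2^4 = 16 truth assignments over (x1, x2, x3, x4).
Check each against the 7 clauses (columns in the order x1, x2, x3, x4):
  F F F F  ✗ fails (x4 + x1)
  F F F T  ✗ fails (x2 + x3 + x4')
  F F T F  ✗ fails (x4 + x1)
  F F T T  ✓ satisfies all
  F T F F  ✗ fails (x4 + x2' + x1)
  F T F T  ✓ satisfies all
  F T T F  ✗ fails (x2' + x3' + x1)
  F T T T  ✗ fails (x2' + x3' + x1)
  T F F F  ✗ fails (x1' + x4 + x3)
  T F F T  ✗ fails (x2 + x4' + x1')
  T F T F  ✓ satisfies all
  T F T T  ✗ fails (x2 + x4' + x1')
  T T F F  ✗ fails (x3 + x2' + x1')
  T T F T  ✗ fails (x3 + x2' + x1')
  T T T F  ✓ satisfies all
  T T T T  ✓ satisfies all
5 of the 16 rows are models.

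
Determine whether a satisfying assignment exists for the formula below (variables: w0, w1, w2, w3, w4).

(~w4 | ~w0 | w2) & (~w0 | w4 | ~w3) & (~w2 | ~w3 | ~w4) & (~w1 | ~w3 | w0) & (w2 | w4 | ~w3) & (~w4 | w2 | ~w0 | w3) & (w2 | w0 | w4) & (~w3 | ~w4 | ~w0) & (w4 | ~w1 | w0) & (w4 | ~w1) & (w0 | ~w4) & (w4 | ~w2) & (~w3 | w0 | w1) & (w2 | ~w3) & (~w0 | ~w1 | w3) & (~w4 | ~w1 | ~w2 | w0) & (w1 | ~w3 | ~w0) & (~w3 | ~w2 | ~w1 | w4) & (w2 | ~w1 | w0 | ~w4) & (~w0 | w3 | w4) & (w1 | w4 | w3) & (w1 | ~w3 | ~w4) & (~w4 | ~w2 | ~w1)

Satisfiable

Branch on w4: set w4 = 1.
(w0) alone gives w0 = 1.
(w2) alone gives w2 = 1.
(~w3) alone gives w3 = 0.
(~w1) alone gives w1 = 0.
All clauses are satisfied.
A satisfying assignment: w0: 1, w1: 0, w2: 1, w3: 0, w4: 1.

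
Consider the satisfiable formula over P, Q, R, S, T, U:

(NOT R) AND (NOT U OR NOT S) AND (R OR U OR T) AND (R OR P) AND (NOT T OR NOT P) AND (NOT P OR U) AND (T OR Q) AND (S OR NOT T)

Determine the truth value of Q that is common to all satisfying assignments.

True

Suppose Q = false.
From the singleton clause (NOT R), R = false.
From the singleton clause (P), P = true.
From the singleton clause (NOT T), T = false.
But (T) is also a unit clause — contradiction.
So every satisfying assignment has Q = True.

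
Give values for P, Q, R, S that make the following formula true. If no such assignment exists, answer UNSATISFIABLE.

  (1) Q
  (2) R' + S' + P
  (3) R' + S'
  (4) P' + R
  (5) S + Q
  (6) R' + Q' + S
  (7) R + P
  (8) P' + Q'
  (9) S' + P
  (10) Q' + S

UNSATISFIABLE

Unit clause (Q) forces Q = 1.
Unit clause (P') forces P = 0.
Unit clause (R) forces R = 1.
Unit clause (S') forces S = 0.
Now (S) is unsatisfied and unit — conflict.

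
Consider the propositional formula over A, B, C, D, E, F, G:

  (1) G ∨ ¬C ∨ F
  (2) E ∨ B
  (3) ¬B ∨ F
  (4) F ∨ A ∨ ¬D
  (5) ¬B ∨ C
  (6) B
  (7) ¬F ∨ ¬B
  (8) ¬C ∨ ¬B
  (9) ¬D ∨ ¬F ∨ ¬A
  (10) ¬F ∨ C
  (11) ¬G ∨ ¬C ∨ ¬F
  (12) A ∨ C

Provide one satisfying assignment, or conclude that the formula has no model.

UNSATISFIABLE

(B) alone gives B = True.
(F) alone gives F = True.
But (¬F) is also a unit clause — contradiction.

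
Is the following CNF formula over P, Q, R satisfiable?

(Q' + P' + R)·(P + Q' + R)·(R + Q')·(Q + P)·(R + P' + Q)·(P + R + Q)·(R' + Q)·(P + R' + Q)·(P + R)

Yes, satisfiable

Case R = 1:
From the singleton clause (Q), Q = 1.
All clauses hold; P can take either value.
A satisfying assignment: P=0,  Q=1,  R=1.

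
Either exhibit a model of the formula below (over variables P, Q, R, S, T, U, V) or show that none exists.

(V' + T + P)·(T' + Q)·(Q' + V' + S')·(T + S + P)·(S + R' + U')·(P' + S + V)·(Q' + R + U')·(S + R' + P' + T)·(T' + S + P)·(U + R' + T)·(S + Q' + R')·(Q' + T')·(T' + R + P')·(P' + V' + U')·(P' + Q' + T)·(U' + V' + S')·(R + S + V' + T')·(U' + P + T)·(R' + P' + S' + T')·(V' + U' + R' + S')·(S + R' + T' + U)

P=1,  Q=0,  R=0,  S=1,  T=0,  U=1,  V=0

Try T = 0.
Try V = 0.
Try S = 1.
Try U = 1.
(P) alone gives P = 1.
(Q') alone gives Q = 0.
Every clause is now satisfied; R is unconstrained.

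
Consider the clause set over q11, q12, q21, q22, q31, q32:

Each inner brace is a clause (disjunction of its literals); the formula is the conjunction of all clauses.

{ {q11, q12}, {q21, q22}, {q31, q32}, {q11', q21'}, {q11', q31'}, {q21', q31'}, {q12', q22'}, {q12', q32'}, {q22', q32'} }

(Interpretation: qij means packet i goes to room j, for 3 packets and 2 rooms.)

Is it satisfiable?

No

Case q11 = 1:
From the singleton clause (q21'), q21 = 0.
From the singleton clause (q22), q22 = 1.
From the singleton clause (q31'), q31 = 0.
From the singleton clause (q32), q32 = 1.
That conflicts with the unit clause (q32').
Backtrack on q11: now try q11 = 0.
From the singleton clause (q12), q12 = 1.
From the singleton clause (q22'), q22 = 0.
From the singleton clause (q21), q21 = 1.
From the singleton clause (q31'), q31 = 0.
From the singleton clause (q32), q32 = 1.
That conflicts with the unit clause (q32').
Both values of q11 lead to a conflict.
No assignment satisfies every clause.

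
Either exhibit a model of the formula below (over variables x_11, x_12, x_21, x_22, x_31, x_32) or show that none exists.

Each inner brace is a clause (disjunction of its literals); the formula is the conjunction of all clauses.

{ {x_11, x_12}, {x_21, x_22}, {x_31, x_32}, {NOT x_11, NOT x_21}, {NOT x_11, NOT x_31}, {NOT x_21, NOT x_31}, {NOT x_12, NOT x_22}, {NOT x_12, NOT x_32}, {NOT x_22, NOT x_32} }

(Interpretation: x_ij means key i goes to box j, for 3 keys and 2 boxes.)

Suppose x_11 = true.
(NOT x_21) alone gives x_21 = false.
(x_22) alone gives x_22 = true.
(NOT x_31) alone gives x_31 = false.
(x_32) alone gives x_32 = true.
But (NOT x_32) is also a unit clause — contradiction.
So x_11 must be the other value — set x_11 = false.
(x_12) alone gives x_12 = true.
(NOT x_22) alone gives x_22 = false.
(x_21) alone gives x_21 = true.
(NOT x_31) alone gives x_31 = false.
(x_32) alone gives x_32 = true.
But (NOT x_32) is also a unit clause — contradiction.
Either choice for x_11 ends in contradiction.

UNSATISFIABLE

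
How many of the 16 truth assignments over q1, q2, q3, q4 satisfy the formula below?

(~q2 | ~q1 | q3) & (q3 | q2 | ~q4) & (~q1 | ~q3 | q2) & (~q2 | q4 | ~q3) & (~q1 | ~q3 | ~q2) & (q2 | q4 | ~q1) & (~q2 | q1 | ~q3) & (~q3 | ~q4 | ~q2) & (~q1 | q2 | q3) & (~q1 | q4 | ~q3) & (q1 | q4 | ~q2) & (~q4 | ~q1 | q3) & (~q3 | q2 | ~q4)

There are 2^4 = 16 truth assignments over (q1, q2, q3, q4).
Check each against the 13 clauses (columns in the order q1, q2, q3, q4):
  F F F F  ✓ satisfies all
  F F F T  ✗ fails (q3 | q2 | ~q4)
  F F T F  ✓ satisfies all
  F F T T  ✗ fails (~q3 | q2 | ~q4)
  F T F F  ✗ fails (q1 | q4 | ~q2)
  F T F T  ✓ satisfies all
  F T T F  ✗ fails (~q2 | q4 | ~q3)
  F T T T  ✗ fails (~q2 | q1 | ~q3)
  T F F F  ✗ fails (q2 | q4 | ~q1)
  T F F T  ✗ fails (q3 | q2 | ~q4)
  T F T F  ✗ fails (~q1 | ~q3 | q2)
  T F T T  ✗ fails (~q1 | ~q3 | q2)
  T T F F  ✗ fails (~q2 | ~q1 | q3)
  T T F T  ✗ fails (~q2 | ~q1 | q3)
  T T T F  ✗ fails (~q2 | q4 | ~q3)
  T T T T  ✗ fails (~q1 | ~q3 | ~q2)
3 of the 16 rows are models.

3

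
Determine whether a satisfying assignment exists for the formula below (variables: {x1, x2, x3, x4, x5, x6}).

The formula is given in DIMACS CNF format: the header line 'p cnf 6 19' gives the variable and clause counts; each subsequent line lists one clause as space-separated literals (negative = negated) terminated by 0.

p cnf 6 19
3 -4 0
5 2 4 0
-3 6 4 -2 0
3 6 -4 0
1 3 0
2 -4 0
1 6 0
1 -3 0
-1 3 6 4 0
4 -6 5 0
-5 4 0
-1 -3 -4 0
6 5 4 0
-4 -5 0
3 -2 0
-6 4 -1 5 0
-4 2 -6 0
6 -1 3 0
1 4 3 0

Unsatisfiable

Branch on x3: set x3 = True.
The clause (x1) is unit, so x1 = True.
The clause (¬x4) is unit, so x4 = False.
The clause (¬x5) is unit, so x5 = False.
The clause (x2) is unit, so x2 = True.
The clause (x6) is unit, so x6 = True.
But (¬x6) is also a unit clause — contradiction.
So x3 must be the other value — set x3 = False.
The clause (¬x4) is unit, so x4 = False.
The clause (x1) is unit, so x1 = True.
The clause (x6) is unit, so x6 = True.
The clause (x5) is unit, so x5 = True.
But (¬x5) is also a unit clause — contradiction.
Both values of x3 lead to a conflict.
No assignment satisfies every clause.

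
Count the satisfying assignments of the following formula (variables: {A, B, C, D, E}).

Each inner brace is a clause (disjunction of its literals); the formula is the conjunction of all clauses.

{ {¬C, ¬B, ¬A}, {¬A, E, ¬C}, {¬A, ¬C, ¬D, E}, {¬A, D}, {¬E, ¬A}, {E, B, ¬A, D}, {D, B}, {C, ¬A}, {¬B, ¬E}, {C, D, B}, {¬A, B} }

There are 2^5 = 32 truth assignments over (A, B, C, D, E).
Split on D. With D = True, the clauses containing D are satisfied and ¬D drops from the rest; 6 of the 2^4 = 16 assignments to the other variables satisfy what remains.
With D = False, by the same count on the reduced clause set, 2 assignments work.
(One model: A=F, B=F, C=F, D=T, E=F.)
Total: 6 + 2 = 8.

8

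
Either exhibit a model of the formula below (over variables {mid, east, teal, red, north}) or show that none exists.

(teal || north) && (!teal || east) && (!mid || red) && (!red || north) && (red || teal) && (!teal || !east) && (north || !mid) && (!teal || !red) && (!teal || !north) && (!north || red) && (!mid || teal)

mid ↦ false,  east ↦ true,  teal ↦ false,  red ↦ true,  north ↦ true

Suppose teal = false.
The clause (north) is unit, so north = true.
The clause (red) is unit, so red = true.
The clause (!mid) is unit, so mid = false.
Every clause is now satisfied; east is unconstrained.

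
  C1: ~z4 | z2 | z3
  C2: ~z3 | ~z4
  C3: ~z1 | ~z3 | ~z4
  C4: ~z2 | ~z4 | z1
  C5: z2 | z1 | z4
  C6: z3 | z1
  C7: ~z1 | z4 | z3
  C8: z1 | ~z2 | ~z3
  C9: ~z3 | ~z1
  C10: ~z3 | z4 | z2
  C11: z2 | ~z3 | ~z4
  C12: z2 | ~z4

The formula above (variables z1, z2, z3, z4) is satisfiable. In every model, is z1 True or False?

True

Suppose z1 = 0.
(z3) alone gives z3 = 1.
(~z4) alone gives z4 = 0.
(z2) alone gives z2 = 1.
But (~z2) is also a unit clause — contradiction.
So every satisfying assignment has z1 = True.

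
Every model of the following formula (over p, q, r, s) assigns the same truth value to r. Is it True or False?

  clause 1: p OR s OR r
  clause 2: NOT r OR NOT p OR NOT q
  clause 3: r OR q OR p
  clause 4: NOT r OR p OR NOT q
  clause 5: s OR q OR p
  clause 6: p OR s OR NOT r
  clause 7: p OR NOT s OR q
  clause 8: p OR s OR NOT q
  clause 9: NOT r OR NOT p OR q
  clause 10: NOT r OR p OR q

Suppose r = true.
Case p = false:
The clause (NOT q) is unit, so q = false.
Now (q) is unsatisfied and unit — conflict.
Backtrack on p: now try p = true.
The clause (NOT q) is unit, so q = false.
Now (q) is unsatisfied and unit — conflict.
Either choice for p ends in contradiction.
So every satisfying assignment has r = False.

False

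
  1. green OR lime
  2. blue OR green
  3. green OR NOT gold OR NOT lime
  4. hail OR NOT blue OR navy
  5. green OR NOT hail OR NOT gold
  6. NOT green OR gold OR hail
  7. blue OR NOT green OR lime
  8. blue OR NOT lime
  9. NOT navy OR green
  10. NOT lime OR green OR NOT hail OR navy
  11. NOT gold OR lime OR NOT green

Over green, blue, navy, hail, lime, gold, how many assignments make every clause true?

7

There are 2^6 = 64 truth assignments over (green, blue, navy, hail, lime, gold).
Split on blue. With blue = true, the clauses containing blue are satisfied and NOT blue drops from the rest; 7 of the 2^5 = 32 assignments to the other variables satisfy what remains.
With blue = false, by the same count on the reduced clause set, 0 assignments work.
(One model: green=T, blue=T, navy=F, hail=T, lime=F, gold=F.)
Total: 7 + 0 = 7.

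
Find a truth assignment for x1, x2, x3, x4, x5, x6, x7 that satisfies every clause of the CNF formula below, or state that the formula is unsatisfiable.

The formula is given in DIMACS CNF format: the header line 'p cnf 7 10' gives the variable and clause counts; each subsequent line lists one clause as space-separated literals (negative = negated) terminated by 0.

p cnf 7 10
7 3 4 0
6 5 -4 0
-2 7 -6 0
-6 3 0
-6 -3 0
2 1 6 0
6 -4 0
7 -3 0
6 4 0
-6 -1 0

Branch on x6: set x6 = False.
From the singleton clause (¬x4), x4 = False.
Now (x4) is unsatisfied and unit — conflict.
So x6 must be the other value — set x6 = True.
From the singleton clause (x3), x3 = True.
Now (¬x3) is unsatisfied and unit — conflict.
Both values of x6 lead to a conflict.

UNSATISFIABLE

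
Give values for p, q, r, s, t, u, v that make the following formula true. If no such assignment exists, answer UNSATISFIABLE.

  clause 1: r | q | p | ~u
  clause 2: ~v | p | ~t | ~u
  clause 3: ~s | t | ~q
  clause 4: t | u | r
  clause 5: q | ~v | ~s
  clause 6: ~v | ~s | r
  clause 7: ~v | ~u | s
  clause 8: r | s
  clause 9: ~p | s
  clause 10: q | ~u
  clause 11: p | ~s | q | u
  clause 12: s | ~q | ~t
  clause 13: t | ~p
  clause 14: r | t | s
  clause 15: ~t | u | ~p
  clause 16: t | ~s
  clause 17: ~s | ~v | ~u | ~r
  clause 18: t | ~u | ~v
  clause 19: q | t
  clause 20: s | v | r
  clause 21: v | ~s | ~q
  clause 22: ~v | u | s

p: 0,  q: 1,  r: 1,  s: 0,  t: 0,  u: 1,  v: 0

Suppose r = 1.
Suppose p = 0.
Suppose q = 1.
Suppose s = 0.
The clause (~t) is unit, so t = 0.
Suppose v = 0.
No clause remains; u is free.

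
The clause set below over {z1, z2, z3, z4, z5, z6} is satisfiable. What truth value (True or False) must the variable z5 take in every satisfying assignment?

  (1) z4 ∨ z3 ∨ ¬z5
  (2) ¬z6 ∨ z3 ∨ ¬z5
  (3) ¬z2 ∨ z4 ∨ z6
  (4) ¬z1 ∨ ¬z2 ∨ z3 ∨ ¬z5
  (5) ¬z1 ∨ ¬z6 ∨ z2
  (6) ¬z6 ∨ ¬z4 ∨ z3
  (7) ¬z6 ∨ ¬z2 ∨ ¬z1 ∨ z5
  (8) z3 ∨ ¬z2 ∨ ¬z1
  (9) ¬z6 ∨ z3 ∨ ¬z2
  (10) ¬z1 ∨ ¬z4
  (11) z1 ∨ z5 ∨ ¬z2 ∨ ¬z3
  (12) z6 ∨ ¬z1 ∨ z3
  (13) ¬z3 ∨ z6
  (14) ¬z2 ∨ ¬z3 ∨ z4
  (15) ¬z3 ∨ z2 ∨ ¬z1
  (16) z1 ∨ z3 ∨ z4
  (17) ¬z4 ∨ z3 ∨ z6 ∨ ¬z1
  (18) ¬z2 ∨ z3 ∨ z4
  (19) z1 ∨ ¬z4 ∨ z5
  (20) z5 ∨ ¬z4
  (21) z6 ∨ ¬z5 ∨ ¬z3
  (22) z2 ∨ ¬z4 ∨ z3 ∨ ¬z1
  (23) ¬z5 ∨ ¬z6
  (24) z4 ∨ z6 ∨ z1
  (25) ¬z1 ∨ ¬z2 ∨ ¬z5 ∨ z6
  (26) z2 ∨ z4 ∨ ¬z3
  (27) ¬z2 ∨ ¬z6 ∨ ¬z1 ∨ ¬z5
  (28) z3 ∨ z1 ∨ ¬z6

Suppose z5 = False.
The clause (¬z4) is unit, so z4 = False.
Try z2 = False.
The clause (¬z3) is unit, so z3 = False.
The clause (z1) is unit, so z1 = True.
The clause (¬z6) is unit, so z6 = False.
But (z6) is also a unit clause — contradiction.
Backtrack on z2: now try z2 = True.
The clause (z6) is unit, so z6 = True.
The clause (¬z1) is unit, so z1 = False.
The clause (z3) is unit, so z3 = True.
But (¬z3) is also a unit clause — contradiction.
Both values of z2 lead to a conflict.
So every satisfying assignment has z5 = True.

True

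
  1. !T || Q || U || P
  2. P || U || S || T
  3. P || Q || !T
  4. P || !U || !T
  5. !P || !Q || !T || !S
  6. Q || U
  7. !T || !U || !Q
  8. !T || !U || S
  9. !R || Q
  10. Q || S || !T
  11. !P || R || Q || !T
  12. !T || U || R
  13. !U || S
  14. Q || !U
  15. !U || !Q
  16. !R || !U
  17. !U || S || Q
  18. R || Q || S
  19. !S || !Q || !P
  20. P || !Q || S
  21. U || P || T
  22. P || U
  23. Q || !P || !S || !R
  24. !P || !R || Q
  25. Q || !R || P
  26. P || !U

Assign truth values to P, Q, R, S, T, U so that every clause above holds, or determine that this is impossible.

P=true; Q=true; R=false; S=false; T=false; U=false

Case Q = true:
The clause (!U) is unit, so U = false.
The clause (P) is unit, so P = true.
The clause (!S) is unit, so S = false.
Case T = false:
No clause remains; R is free.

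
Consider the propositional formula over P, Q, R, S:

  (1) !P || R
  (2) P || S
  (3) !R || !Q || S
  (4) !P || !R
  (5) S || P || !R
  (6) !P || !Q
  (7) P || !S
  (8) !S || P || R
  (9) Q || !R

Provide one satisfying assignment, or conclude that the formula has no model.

UNSATISFIABLE

Try P = false.
The clause (S) is unit, so S = true.
Now (!S) is unsatisfied and unit — conflict.
That branch fails; take P = true instead.
The clause (R) is unit, so R = true.
Now (!R) is unsatisfied and unit — conflict.
Both values of P lead to a conflict.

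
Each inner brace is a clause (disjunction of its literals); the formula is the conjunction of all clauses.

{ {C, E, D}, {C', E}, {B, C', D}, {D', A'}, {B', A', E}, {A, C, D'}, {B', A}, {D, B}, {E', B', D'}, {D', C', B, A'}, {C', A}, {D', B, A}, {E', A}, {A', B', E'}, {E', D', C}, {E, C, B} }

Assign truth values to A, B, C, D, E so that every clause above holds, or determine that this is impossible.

Try C = 0.
Try E = 1.
Unit clause (A) forces A = 1.
Unit clause (D') forces D = 0.
Unit clause (B) forces B = 1.
But (B') is also a unit clause — contradiction.
Backtrack on E: now try E = 0.
Unit clause (D) forces D = 1.
Unit clause (A') forces A = 0.
But (A) is also a unit clause — contradiction.
Either choice for E ends in contradiction.
Backtrack on C: now try C = 1.
Unit clause (E) forces E = 1.
Unit clause (A) forces A = 1.
Unit clause (D') forces D = 0.
Unit clause (B) forces B = 1.
But (B') is also a unit clause — contradiction.
Either choice for C ends in contradiction.

UNSATISFIABLE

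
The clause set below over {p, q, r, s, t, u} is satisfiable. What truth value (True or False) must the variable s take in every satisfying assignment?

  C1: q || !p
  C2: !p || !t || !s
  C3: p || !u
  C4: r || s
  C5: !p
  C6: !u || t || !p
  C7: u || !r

Suppose s = false.
Unit clause (r) forces r = true.
Unit clause (!p) forces p = false.
Unit clause (!u) forces u = false.
That conflicts with the unit clause (u).
So every satisfying assignment has s = True.

True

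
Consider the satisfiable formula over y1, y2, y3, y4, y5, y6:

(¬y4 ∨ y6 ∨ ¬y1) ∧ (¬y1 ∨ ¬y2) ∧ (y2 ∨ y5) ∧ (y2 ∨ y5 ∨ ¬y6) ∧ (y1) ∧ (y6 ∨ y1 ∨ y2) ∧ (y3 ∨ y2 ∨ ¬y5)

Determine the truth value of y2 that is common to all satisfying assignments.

False

Suppose y2 = True.
From the singleton clause (¬y1), y1 = False.
That conflicts with the unit clause (y1).
So every satisfying assignment has y2 = False.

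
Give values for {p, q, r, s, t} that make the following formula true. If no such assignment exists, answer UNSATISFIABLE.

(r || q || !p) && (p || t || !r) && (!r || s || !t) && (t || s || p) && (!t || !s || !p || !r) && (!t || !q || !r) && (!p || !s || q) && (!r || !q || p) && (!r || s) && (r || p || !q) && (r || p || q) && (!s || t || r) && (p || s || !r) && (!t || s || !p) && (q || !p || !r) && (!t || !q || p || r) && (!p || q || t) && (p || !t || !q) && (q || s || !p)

p=true,  q=true,  r=true,  s=true,  t=false

Suppose r = true.
(s) alone gives s = true.
Suppose p = true.
(!t) alone gives t = false.
(q) alone gives q = true.
Every clause now holds.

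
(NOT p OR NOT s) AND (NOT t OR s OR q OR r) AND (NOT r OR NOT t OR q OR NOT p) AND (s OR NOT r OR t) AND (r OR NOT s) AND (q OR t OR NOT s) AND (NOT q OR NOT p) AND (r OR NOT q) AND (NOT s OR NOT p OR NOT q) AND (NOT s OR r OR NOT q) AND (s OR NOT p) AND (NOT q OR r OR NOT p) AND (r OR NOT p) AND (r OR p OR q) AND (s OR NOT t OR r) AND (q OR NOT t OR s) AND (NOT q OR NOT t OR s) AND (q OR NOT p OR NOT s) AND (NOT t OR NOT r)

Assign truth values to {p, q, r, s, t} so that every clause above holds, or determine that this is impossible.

p: false,  q: true,  r: true,  s: true,  t: false

Suppose p = false.
Suppose r = true.
The clause (NOT t) is unit, so t = false.
The clause (s) is unit, so s = true.
The clause (q) is unit, so q = true.
All clauses are satisfied.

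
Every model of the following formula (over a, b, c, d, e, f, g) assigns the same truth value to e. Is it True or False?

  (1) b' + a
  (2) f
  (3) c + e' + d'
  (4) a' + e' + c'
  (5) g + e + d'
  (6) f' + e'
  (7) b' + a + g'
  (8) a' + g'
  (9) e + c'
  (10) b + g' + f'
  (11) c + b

Suppose e = 1.
The clause (f) is unit, so f = 1.
But (f') is also a unit clause — contradiction.
So every satisfying assignment has e = False.

False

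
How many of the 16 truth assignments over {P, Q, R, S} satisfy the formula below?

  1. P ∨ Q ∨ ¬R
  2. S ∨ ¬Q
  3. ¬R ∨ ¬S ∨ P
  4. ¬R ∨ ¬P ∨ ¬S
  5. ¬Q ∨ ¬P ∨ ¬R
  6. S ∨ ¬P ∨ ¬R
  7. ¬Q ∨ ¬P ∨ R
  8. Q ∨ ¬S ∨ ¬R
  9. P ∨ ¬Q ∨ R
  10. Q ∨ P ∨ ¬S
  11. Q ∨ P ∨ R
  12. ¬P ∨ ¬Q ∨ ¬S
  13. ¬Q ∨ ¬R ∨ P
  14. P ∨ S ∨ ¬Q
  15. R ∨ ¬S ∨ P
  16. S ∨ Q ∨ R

There are 2^4 = 16 truth assignments over (P, Q, R, S).
Split on S. With S = True, the clauses containing S are satisfied and ¬S drops from the rest; 1 of the 2^3 = 8 assignments to the other variables satisfy what remains.
With S = False, by the same count on the reduced clause set, 0 assignments work.
(One model: P=T, Q=F, R=F, S=T.)
Total: 1 + 0 = 1.

1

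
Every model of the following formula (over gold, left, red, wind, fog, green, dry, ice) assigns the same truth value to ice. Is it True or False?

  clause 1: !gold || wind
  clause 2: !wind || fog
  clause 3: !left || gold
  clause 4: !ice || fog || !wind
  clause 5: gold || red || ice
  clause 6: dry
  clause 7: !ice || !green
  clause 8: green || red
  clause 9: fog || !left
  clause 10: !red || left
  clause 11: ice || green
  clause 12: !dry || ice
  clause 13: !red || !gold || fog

Suppose ice = false.
Unit clause (dry) forces dry = true.
Now (!dry) is unsatisfied and unit — conflict.
So every satisfying assignment has ice = True.

True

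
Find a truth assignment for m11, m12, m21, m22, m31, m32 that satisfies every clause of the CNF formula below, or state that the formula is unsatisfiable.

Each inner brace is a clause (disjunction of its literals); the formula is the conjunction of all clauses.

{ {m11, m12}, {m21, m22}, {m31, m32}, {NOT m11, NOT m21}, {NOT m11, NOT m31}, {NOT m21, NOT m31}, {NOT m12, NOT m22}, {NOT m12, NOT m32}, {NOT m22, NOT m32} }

Case m11 = true:
From the singleton clause (NOT m21), m21 = false.
From the singleton clause (m22), m22 = true.
From the singleton clause (NOT m31), m31 = false.
From the singleton clause (m32), m32 = true.
Now (NOT m32) is unsatisfied and unit — conflict.
Undo m11 and try m11 = false.
From the singleton clause (m12), m12 = true.
From the singleton clause (NOT m22), m22 = false.
From the singleton clause (m21), m21 = true.
From the singleton clause (NOT m31), m31 = false.
From the singleton clause (m32), m32 = true.
Now (NOT m32) is unsatisfied and unit — conflict.
Both values of m11 lead to a conflict.

UNSATISFIABLE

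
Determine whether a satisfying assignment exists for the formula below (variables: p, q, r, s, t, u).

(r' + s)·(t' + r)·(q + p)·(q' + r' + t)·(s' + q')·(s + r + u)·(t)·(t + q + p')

(t) alone gives t = 1.
(r) alone gives r = 1.
(s) alone gives s = 1.
(q') alone gives q = 0.
(p) alone gives p = 1.
Every clause is now satisfied; u is unconstrained.
A satisfying assignment: p=1,  q=0,  r=1,  s=1,  t=1,  u=1.

Yes, satisfiable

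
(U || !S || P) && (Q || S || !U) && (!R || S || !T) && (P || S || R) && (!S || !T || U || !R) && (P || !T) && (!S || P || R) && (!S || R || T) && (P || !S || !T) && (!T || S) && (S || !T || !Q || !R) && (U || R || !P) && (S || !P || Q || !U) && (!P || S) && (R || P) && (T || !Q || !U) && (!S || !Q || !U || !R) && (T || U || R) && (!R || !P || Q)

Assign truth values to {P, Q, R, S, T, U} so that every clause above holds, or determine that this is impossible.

P=true; Q=true; R=false; S=true; T=true; U=true

Branch on P: set P = true.
(S) alone gives S = true.
Branch on R: set R = false.
(T) alone gives T = true.
(U) alone gives U = true.
All clauses hold; Q can take either value.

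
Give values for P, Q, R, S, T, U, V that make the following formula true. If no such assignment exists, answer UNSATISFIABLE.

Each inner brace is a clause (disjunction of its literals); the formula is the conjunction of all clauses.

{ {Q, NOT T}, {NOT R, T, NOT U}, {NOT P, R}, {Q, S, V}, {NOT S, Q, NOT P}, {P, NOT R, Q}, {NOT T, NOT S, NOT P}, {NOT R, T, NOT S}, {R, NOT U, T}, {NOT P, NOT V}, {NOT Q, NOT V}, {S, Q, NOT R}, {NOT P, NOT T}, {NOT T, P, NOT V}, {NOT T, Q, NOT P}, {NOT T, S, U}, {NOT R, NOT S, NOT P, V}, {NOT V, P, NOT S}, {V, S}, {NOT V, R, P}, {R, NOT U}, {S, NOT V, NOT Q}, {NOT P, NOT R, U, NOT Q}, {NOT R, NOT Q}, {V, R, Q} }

P ↦ false; Q ↦ true; R ↦ false; S ↦ true; T ↦ true; U ↦ false; V ↦ false

Branch on Q: set Q = true.
The clause (NOT V) is unit, so V = false.
The clause (S) is unit, so S = true.
The clause (NOT R) is unit, so R = false.
The clause (NOT P) is unit, so P = false.
The clause (NOT U) is unit, so U = false.
No clause remains; T is free.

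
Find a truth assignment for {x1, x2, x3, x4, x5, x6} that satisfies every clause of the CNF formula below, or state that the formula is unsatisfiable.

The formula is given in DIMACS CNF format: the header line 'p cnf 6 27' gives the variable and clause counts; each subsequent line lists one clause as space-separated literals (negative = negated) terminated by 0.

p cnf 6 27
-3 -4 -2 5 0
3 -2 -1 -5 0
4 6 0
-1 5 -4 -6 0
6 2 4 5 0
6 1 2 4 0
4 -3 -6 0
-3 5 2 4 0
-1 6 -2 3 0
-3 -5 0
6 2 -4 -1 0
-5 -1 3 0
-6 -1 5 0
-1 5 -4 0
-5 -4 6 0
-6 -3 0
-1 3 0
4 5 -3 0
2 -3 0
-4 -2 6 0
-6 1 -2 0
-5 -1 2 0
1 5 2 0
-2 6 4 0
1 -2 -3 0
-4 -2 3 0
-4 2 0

Case x4 = False:
The clause (x6) is unit, so x6 = True.
The clause (¬x3) is unit, so x3 = False.
The clause (¬x1) is unit, so x1 = False.
The clause (¬x2) is unit, so x2 = False.
The clause (x5) is unit, so x5 = True.
Every clause now holds.

x1=False,  x2=False,  x3=False,  x4=False,  x5=True,  x6=True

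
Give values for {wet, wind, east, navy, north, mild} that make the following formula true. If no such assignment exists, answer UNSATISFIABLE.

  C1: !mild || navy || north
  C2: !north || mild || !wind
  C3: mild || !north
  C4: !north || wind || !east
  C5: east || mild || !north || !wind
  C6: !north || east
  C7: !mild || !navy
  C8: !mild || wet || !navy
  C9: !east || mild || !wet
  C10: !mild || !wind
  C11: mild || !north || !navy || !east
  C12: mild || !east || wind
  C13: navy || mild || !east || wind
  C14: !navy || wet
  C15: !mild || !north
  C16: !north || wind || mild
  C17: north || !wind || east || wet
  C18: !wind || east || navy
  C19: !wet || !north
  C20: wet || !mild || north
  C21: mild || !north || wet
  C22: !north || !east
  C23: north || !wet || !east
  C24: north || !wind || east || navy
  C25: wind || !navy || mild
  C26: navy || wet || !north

Case mild = false:
The clause (!north) is unit, so north = false.
Case east = true:
The clause (!wet) is unit, so wet = false.
The clause (wind) is unit, so wind = true.
The clause (!navy) is unit, so navy = false.
Every clause now holds.

wet=false,  wind=true,  east=true,  navy=false,  north=false,  mild=false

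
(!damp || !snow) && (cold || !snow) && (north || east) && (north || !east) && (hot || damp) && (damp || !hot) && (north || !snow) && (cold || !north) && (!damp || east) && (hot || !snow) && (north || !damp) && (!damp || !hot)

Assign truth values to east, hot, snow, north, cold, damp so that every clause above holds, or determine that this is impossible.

east ↦ true,  hot ↦ false,  snow ↦ false,  north ↦ true,  cold ↦ true,  damp ↦ true

Suppose damp = true.
Unit clause (!snow) forces snow = false.
Unit clause (east) forces east = true.
Unit clause (north) forces north = true.
Unit clause (cold) forces cold = true.
Unit clause (!hot) forces hot = false.
This assignment satisfies each clause.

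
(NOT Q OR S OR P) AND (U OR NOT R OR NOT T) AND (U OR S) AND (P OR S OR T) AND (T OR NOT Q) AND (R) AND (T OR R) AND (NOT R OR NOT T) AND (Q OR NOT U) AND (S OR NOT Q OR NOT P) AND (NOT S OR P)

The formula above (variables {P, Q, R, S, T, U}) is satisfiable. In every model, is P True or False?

Suppose P = false.
Unit clause (R) forces R = true.
Unit clause (NOT T) forces T = false.
Unit clause (S) forces S = true.
But (NOT S) is also a unit clause — contradiction.
So every satisfying assignment has P = True.

True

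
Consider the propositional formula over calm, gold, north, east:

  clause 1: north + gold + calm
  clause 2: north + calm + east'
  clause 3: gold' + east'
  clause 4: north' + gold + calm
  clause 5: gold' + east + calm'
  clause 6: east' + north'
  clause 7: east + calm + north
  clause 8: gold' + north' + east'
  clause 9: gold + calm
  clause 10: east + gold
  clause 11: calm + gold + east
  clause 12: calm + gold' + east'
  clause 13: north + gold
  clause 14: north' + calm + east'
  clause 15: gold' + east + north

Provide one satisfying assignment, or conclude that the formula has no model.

calm ↦ 0,  gold ↦ 1,  north ↦ 1,  east ↦ 0

Try gold = 1.
(east') alone gives east = 0.
(calm') alone gives calm = 0.
(north) alone gives north = 1.
Every clause now holds.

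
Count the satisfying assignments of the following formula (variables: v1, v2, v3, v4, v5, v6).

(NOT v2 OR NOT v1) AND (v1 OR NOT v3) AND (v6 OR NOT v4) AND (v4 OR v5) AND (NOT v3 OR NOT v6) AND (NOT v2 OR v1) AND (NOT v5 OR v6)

6

There are 2^6 = 64 truth assignments over (v1, v2, v3, v4, v5, v6).
Split on v6. With v6 = true, the clauses containing v6 are satisfied and NOT v6 drops from the rest; 6 of the 2^5 = 32 assignments to the other variables satisfy what remains.
With v6 = false, by the same count on the reduced clause set, 0 assignments work.
Total: 6 + 0 = 6.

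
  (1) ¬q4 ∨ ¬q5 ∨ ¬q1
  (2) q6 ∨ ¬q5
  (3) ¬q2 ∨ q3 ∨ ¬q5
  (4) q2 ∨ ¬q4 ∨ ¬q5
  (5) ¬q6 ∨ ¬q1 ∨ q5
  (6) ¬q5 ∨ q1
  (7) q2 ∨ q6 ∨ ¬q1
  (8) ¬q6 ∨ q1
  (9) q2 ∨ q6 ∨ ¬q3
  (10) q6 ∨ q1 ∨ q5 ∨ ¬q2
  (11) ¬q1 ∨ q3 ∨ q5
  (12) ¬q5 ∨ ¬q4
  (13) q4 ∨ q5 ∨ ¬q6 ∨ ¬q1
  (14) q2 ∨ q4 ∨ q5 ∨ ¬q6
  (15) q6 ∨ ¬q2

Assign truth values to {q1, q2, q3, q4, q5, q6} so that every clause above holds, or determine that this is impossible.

Suppose q6 = True.
The clause (q1) is unit, so q1 = True.
The clause (q5) is unit, so q5 = True.
The clause (¬q4) is unit, so q4 = False.
Suppose q2 = False.
Every clause is now satisfied; q3 is unconstrained.

q1=True; q2=False; q3=True; q4=False; q5=True; q6=True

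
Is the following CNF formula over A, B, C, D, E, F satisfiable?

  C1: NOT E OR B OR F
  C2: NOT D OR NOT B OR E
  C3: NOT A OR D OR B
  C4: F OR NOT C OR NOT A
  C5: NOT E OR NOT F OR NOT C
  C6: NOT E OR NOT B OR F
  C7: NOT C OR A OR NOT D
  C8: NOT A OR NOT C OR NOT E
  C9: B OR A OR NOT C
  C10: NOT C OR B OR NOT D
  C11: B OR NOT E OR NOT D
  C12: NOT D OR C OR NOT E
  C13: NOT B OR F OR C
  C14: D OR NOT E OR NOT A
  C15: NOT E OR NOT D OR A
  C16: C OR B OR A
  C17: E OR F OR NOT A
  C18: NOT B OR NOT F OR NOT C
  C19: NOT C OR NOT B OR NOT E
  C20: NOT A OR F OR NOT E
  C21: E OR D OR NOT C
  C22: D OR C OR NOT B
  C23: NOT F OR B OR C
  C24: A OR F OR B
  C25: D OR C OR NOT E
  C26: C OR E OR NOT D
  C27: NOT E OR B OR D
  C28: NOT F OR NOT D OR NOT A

Unsatisfiable

Try E = false.
Try D = false.
Unit clause (NOT C) forces C = false.
Unit clause (NOT B) forces B = false.
Unit clause (NOT A) forces A = false.
But (A) is also a unit clause — contradiction.
So D must be the other value — set D = true.
Unit clause (NOT B) forces B = false.
Unit clause (NOT C) forces C = false.
But (C) is also a unit clause — contradiction.
Both values of D lead to a conflict.
So E must be the other value — set E = true.
Try B = true.
Unit clause (F) forces F = true.
Unit clause (NOT C) forces C = false.
Unit clause (NOT D) forces D = false.
But (D) is also a unit clause — contradiction.
So B must be the other value — set B = false.
Unit clause (F) forces F = true.
Unit clause (NOT C) forces C = false.
But (C) is also a unit clause — contradiction.
Both values of B lead to a conflict.
Both values of E lead to a conflict.
No assignment satisfies every clause.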